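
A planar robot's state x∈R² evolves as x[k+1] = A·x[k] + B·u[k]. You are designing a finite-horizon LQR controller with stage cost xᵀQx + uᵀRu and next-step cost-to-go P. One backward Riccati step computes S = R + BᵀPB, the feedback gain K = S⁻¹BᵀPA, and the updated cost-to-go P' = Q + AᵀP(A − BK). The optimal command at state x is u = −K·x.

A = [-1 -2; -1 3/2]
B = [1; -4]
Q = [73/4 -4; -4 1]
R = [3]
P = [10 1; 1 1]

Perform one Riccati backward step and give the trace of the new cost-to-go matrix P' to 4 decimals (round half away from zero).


BᵀP = [6.0000 -3.0000]
S = R + BᵀPB = [3] + [18.0000] = [21.0000]
BᵀPA = [-3.0000 -16.5000]
K = S⁻¹·BᵀPA = [-0.1429 -0.7857]
A−BK = [-0.8571 -1.2143; -1.5714 -1.6429]
AᵀP(A−BK) = [12.5714 16.6429; 16.6429 23.2857]
P' = Q + AᵀP(A−BK) = [30.8214 12.6429; 12.6429 24.2857]
tr(P') = 55.1071

55.1071


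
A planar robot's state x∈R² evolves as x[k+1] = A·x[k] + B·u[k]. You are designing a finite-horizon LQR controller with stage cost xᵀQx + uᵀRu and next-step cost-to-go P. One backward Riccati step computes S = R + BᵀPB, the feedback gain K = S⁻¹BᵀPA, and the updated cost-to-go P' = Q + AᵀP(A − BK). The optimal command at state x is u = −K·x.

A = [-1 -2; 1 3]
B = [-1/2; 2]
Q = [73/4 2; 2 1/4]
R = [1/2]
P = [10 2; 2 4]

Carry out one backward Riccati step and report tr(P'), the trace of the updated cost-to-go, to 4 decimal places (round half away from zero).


40.9667

BᵀP = [-1.0000 7.0000]
S = R + BᵀPB = [1/2] + [14.5000] = [15.0000]
BᵀPA = [8.0000 23.0000]
K = S⁻¹·BᵀPA = [0.5333 1.5333]
A−BK = [-0.7333 -1.2333; -0.0667 -0.0667]
AᵀP(A−BK) = [5.7333 9.7333; 9.7333 16.7333]
P' = Q + AᵀP(A−BK) = [23.9833 11.7333; 11.7333 16.9833]
tr(P') = 40.9667


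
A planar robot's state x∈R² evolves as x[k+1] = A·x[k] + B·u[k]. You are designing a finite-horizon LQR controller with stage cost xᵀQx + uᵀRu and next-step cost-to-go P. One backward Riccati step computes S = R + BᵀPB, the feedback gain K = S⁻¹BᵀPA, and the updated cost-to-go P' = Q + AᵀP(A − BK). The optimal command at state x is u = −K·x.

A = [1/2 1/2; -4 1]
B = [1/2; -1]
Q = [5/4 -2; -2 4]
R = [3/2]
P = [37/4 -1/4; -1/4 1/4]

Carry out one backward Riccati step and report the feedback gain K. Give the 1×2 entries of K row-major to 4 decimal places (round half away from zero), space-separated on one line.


0.9130 0.4783

BᵀP = [4.8750 -0.3750]
S = R + BᵀPB = [3/2] + [2.8125] = [4.3125]
BᵀPA = [3.9375 2.0625]
K = S⁻¹·BᵀPA = [0.9130 0.4783]
A−BK = [0.0435 0.2609; -3.0870 1.4783]
AᵀP(A−BK) = [3.7174 -0.1957; -0.1957 1.3261]
P' = Q + AᵀP(A−BK) = [4.9674 -2.1957; -2.1957 5.3261]
tr(P') = 10.2935


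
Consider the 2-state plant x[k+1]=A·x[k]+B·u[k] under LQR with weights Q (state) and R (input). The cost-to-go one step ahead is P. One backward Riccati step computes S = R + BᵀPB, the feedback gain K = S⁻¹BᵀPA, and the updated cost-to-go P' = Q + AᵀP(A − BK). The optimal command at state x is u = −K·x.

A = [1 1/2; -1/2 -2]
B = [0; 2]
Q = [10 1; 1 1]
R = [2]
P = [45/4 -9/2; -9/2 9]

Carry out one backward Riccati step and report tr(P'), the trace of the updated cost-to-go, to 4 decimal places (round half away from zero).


25.1217

BᵀP = [-9.0000 18.0000]
S = R + BᵀPB = [2] + [36.0000] = [38.0000]
BᵀPA = [-18.0000 -40.5000]
K = S⁻¹·BᵀPA = [-0.4737 -1.0658]
A−BK = [1.0000 0.5000; 0.4474 0.1316]
AᵀP(A−BK) = [9.4737 5.5658; 5.5658 4.6480]
P' = Q + AᵀP(A−BK) = [19.4737 6.5658; 6.5658 5.6480]
tr(P') = 25.1217


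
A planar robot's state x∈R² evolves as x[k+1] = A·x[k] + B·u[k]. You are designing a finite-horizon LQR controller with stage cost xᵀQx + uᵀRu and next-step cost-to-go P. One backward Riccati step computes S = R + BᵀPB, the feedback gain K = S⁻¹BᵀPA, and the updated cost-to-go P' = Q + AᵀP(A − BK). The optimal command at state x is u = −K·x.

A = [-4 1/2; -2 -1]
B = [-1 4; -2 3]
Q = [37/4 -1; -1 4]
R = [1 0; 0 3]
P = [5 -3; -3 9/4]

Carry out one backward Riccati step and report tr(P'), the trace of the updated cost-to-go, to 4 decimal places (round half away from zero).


18.7747

BᵀP = [1.0000 -1.5000; 11.0000 -5.2500]
S = R + BᵀPB = [1 0; 0 3] + [2.0000 -0.5000; -0.5000 28.2500] = [3.0000 -0.5000; -0.5000 31.2500]
BᵀPA = [-1.0000 2.0000; -33.5000 10.7500]
K = S⁻¹·BᵀPA = [-0.5134 0.7259; -1.0802 0.3556]
A−BK = [-0.1925 -0.1965; 0.2139 -0.6150]
AᵀP(A−BK) = [4.2995 -1.8610; -1.8610 1.2253]
P' = Q + AᵀP(A−BK) = [13.5495 -2.8610; -2.8610 5.2253]
tr(P') = 18.7747


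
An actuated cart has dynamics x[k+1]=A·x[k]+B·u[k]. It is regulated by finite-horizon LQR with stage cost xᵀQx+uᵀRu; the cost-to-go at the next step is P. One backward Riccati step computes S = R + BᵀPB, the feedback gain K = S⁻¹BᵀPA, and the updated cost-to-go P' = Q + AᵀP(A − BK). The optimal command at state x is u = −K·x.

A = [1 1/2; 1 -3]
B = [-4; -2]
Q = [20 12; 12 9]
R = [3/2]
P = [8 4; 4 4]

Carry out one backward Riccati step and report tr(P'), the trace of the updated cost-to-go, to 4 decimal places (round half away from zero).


42.5418

BᵀP = [-40.0000 -24.0000]
S = R + BᵀPB = [3/2] + [208.0000] = [209.5000]
BᵀPA = [-64.0000 52.0000]
K = S⁻¹·BᵀPA = [-0.3055 0.2482]
A−BK = [-0.2220 1.4928; 0.3890 -2.5036]
AᵀP(A−BK) = [0.4487 -2.1146; -2.1146 13.0931]
P' = Q + AᵀP(A−BK) = [20.4487 9.8854; 9.8854 22.0931]
tr(P') = 42.5418


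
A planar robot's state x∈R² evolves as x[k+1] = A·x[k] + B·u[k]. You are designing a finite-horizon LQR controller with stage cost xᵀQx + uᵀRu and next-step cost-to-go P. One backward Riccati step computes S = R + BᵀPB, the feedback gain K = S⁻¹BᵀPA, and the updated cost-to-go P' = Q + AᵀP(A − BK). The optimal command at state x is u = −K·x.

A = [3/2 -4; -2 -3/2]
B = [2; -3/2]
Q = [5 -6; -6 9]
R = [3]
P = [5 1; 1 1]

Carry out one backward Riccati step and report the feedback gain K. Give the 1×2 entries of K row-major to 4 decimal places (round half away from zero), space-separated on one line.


BᵀP = [8.5000 0.5000]
S = R + BᵀPB = [3] + [16.2500] = [19.2500]
BᵀPA = [11.7500 -34.7500]
K = S⁻¹·BᵀPA = [0.6104 -1.8052]
A−BK = [0.2792 -0.3896; -1.0844 -4.2078]
AᵀP(A−BK) = [2.0779 -0.0390; -0.0390 31.5195]
P' = Q + AᵀP(A−BK) = [7.0779 -6.0390; -6.0390 40.5195]
tr(P') = 47.5974

0.6104 -1.8052


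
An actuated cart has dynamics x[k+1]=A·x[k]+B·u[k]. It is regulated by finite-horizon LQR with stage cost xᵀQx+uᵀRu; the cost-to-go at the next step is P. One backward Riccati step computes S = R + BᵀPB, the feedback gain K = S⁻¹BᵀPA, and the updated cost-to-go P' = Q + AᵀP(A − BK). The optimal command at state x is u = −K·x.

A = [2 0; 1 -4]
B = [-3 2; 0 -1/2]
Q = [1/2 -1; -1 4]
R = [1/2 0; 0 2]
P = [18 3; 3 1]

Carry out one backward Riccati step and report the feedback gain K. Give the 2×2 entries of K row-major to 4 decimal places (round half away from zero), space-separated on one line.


BᵀP = [-54.0000 -9.0000; 34.5000 5.5000]
S = R + BᵀPB = [1/2 0; 0 2] + [162.0000 -103.5000; -103.5000 66.2500] = [162.5000 -103.5000; -103.5000 68.2500]
BᵀPA = [-117.0000 36.0000; 74.5000 -22.0000]
K = S⁻¹·BᵀPA = [-0.7255 0.4757; -0.0086 0.3991]
A−BK = [-0.1592 0.6290; 0.9957 -3.8005]
AᵀP(A−BK) = [0.7598 -2.0720; -2.0720 7.6538]
P' = Q + AᵀP(A−BK) = [1.2598 -3.0720; -3.0720 11.6538]
tr(P') = 12.9136

-0.7255 0.4757 -0.0086 0.3991


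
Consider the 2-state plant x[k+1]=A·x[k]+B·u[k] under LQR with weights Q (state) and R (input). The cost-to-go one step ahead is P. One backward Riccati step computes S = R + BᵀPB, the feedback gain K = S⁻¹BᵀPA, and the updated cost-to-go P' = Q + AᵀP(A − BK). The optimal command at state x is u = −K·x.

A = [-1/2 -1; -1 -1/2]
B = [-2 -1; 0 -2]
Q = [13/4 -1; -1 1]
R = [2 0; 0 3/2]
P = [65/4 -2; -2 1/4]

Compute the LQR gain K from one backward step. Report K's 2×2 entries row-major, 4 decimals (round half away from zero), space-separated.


0.1531 0.3844 0.0813 0.1938

BᵀP = [-32.5000 4.0000; -12.2500 1.5000]
S = R + BᵀPB = [2 0; 0 3/2] + [65.0000 24.5000; 24.5000 9.2500] = [67.0000 24.5000; 24.5000 10.7500]
BᵀPA = [12.2500 30.5000; 4.6250 11.5000]
K = S⁻¹·BᵀPA = [0.1531 0.3844; 0.0813 0.1938]
A−BK = [-0.1125 -0.0375; -0.8375 -0.1125]
AᵀP(A−BK) = [0.0609 0.1453; 0.1453 0.3609]
P' = Q + AᵀP(A−BK) = [3.3109 -0.8547; -0.8547 1.3609]
tr(P') = 4.6719


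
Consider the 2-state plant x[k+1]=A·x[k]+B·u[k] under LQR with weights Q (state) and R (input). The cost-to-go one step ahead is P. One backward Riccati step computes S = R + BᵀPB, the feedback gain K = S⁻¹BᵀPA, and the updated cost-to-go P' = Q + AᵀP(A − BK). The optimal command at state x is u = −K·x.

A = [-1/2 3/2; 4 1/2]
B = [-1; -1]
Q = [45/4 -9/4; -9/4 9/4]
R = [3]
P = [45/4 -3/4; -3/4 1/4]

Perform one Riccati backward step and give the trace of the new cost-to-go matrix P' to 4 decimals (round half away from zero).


25.0385

BᵀP = [-10.5000 0.5000]
S = R + BᵀPB = [3] + [10.0000] = [13.0000]
BᵀPA = [7.2500 -15.5000]
K = S⁻¹·BᵀPA = [0.5577 -1.1923]
A−BK = [0.0577 0.3077; 4.5577 -0.6923]
AᵀP(A−BK) = [5.7692 -3.6058; -3.6058 5.7692]
P' = Q + AᵀP(A−BK) = [17.0192 -5.8558; -5.8558 8.0192]
tr(P') = 25.0385


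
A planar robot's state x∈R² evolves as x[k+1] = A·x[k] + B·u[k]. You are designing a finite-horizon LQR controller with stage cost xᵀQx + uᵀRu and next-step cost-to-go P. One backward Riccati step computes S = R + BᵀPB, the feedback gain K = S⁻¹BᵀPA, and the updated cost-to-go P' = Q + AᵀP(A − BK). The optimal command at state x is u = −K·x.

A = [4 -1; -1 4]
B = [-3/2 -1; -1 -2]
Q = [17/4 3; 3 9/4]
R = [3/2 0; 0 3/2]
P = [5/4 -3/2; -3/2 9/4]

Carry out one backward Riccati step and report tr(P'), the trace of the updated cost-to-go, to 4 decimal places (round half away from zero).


BᵀP = [-0.3750 0.0000; 1.7500 -3.0000]
S = R + BᵀPB = [3/2 0; 0 3/2] + [0.5625 0.3750; 0.3750 4.2500] = [2.0625 0.3750; 0.3750 5.7500]
BᵀPA = [-1.5000 0.3750; 10.0000 -13.7500]
K = S⁻¹·BᵀPA = [-1.0560 0.6240; 1.8080 -2.4320]
A−BK = [4.2240 -2.4960; 1.5600 -0.2400]
AᵀP(A−BK) = [14.5860 -14.2440; -14.2440 15.5760]
P' = Q + AᵀP(A−BK) = [18.8360 -11.2440; -11.2440 17.8260]
tr(P') = 36.6620

36.6620


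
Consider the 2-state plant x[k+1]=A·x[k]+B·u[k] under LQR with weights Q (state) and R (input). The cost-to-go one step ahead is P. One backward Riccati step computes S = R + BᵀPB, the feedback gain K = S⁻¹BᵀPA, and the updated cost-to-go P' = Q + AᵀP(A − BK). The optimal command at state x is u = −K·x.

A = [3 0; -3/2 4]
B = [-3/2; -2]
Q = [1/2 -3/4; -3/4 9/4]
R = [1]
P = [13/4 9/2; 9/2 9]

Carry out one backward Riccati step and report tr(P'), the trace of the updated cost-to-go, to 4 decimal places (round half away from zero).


18.0287

BᵀP = [-13.8750 -24.7500]
S = R + BᵀPB = [1] + [70.3125] = [71.3125]
BᵀPA = [-4.5000 -99.0000]
K = S⁻¹·BᵀPA = [-0.0631 -1.3883]
A−BK = [2.9053 -2.0824; -1.6262 1.2235]
AᵀP(A−BK) = [8.7160 -6.2472; -6.2472 6.5627]
P' = Q + AᵀP(A−BK) = [9.2160 -6.9972; -6.9972 8.8127]
tr(P') = 18.0287


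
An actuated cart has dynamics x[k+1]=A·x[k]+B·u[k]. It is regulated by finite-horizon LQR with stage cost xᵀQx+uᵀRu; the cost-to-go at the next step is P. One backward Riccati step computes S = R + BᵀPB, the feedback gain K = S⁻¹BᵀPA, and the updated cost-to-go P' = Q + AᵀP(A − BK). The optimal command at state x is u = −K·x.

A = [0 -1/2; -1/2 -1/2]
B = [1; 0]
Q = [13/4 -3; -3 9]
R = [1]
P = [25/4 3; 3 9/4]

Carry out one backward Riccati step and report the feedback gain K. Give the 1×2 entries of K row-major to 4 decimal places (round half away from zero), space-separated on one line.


BᵀP = [6.2500 3.0000]
S = R + BᵀPB = [1] + [6.2500] = [7.2500]
BᵀPA = [-1.5000 -4.6250]
K = S⁻¹·BᵀPA = [-0.2069 -0.6379]
A−BK = [0.2069 0.1379; -0.5000 -0.5000]
AᵀP(A−BK) = [0.2522 0.3556; 0.3556 0.6746]
P' = Q + AᵀP(A−BK) = [3.5022 -2.6444; -2.6444 9.6746]
tr(P') = 13.1767

-0.2069 -0.6379


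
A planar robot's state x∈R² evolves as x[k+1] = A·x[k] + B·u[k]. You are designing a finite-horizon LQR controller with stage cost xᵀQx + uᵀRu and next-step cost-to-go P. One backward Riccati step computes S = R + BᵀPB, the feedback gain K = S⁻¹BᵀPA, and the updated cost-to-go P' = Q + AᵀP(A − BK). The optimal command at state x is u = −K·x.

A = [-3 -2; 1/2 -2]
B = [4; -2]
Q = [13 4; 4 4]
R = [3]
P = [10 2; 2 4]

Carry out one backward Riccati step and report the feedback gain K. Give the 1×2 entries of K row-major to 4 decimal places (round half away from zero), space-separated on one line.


-0.7347 -0.4898

BᵀP = [36.0000 0.0000]
S = R + BᵀPB = [3] + [144.0000] = [147.0000]
BᵀPA = [-108.0000 -72.0000]
K = S⁻¹·BᵀPA = [-0.7347 -0.4898]
A−BK = [-0.0612 -0.0408; -0.9694 -2.9796]
AᵀP(A−BK) = [5.6531 13.1020; 13.1020 36.7347]
P' = Q + AᵀP(A−BK) = [18.6531 17.1020; 17.1020 40.7347]
tr(P') = 59.3878


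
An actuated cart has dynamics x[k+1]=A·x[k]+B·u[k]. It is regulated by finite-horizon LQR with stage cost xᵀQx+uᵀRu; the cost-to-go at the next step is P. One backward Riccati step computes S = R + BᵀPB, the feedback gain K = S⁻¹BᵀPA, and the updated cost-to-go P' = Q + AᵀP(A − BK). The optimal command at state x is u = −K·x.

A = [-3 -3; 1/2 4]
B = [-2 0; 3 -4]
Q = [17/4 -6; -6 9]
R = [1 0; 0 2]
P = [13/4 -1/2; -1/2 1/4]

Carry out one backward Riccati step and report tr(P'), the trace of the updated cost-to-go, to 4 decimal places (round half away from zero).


BᵀP = [-8.0000 1.7500; 2.0000 -1.0000]
S = R + BᵀPB = [1 0; 0 2] + [21.2500 -7.0000; -7.0000 4.0000] = [22.2500 -7.0000; -7.0000 6.0000]
BᵀPA = [24.8750 31.0000; -6.5000 -10.0000]
K = S⁻¹·BᵀPA = [1.2278 1.3728; 0.3491 -0.0651]
A−BK = [-0.5444 -0.2544; -1.7870 -0.3787]
AᵀP(A−BK) = [2.5399 1.9290; 1.9290 2.0429]
P' = Q + AᵀP(A−BK) = [6.7899 -4.0710; -4.0710 11.0429]
tr(P') = 17.8328

17.8328


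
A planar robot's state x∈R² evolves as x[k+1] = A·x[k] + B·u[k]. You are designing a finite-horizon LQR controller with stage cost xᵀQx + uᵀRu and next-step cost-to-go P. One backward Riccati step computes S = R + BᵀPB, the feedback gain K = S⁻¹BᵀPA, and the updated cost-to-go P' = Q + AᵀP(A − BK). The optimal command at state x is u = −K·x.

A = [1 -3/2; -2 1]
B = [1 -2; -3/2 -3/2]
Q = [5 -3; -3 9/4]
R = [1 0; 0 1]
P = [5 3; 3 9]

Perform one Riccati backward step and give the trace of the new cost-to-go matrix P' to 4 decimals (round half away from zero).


BᵀP = [0.5000 -10.5000; -14.5000 -19.5000]
S = R + BᵀPB = [1 0; 0 1] + [16.2500 14.7500; 14.7500 58.2500] = [17.2500 14.7500; 14.7500 59.2500]
BᵀPA = [21.5000 -11.2500; 24.5000 2.2500]
K = S⁻¹·BᵀPA = [1.1342 -0.8698; 0.1311 0.2545]
A−BK = [0.1280 -0.1212; -0.1019 0.0771]
AᵀP(A−BK) = [1.4009 -1.0348; -1.0348 0.8922]
P' = Q + AᵀP(A−BK) = [6.4009 -4.0348; -4.0348 3.1422]
tr(P') = 9.5430

9.5430


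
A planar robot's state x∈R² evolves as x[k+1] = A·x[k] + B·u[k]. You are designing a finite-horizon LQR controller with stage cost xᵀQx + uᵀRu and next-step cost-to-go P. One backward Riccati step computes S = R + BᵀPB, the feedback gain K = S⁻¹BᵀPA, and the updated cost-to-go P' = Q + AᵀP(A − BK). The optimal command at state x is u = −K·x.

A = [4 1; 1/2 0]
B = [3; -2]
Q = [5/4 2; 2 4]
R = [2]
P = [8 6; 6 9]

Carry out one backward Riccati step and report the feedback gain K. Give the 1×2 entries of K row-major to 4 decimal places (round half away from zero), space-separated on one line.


1.2632 0.3158

BᵀP = [12.0000 0.0000]
S = R + BᵀPB = [2] + [36.0000] = [38.0000]
BᵀPA = [48.0000 12.0000]
K = S⁻¹·BᵀPA = [1.2632 0.3158]
A−BK = [0.2105 0.0526; 3.0263 0.6316]
AᵀP(A−BK) = [93.6184 19.8421; 19.8421 4.2105]
P' = Q + AᵀP(A−BK) = [94.8684 21.8421; 21.8421 8.2105]
tr(P') = 103.0789


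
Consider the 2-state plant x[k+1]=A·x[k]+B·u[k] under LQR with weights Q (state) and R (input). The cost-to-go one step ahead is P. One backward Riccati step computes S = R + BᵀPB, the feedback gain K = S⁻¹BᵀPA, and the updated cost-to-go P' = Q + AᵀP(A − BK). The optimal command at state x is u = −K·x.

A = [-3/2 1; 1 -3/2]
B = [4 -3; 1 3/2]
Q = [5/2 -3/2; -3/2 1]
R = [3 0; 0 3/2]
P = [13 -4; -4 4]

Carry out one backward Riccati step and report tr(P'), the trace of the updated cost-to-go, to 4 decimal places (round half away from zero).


5.0419

BᵀP = [48.0000 -12.0000; -45.0000 18.0000]
S = R + BᵀPB = [3 0; 0 3/2] + [180.0000 -162.0000; -162.0000 162.0000] = [183.0000 -162.0000; -162.0000 163.5000]
BᵀPA = [-84.0000 66.0000; 85.5000 -72.0000]
K = S⁻¹·BᵀPA = [0.0318 -0.2375; 0.5545 -0.6756]
A−BK = [0.0361 -0.0771; 0.1365 -0.2491]
AᵀP(A−BK) = [0.5162 -0.6787; -0.6787 1.0257]
P' = Q + AᵀP(A−BK) = [3.0162 -2.1787; -2.1787 2.0257]
tr(P') = 5.0419


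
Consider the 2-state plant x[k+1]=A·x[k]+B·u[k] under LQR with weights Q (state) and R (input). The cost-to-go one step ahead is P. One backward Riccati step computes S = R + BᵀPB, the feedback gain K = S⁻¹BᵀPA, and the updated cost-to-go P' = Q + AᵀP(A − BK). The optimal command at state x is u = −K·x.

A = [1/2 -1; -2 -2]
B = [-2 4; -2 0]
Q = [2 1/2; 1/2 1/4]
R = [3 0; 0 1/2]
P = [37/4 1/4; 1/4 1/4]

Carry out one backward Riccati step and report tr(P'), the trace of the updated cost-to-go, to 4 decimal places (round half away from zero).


BᵀP = [-19.0000 -1.0000; 37.0000 1.0000]
S = R + BᵀPB = [3 0; 0 1/2] + [40.0000 -76.0000; -76.0000 148.0000] = [43.0000 -76.0000; -76.0000 148.5000]
BᵀPA = [-7.5000 21.0000; 16.5000 -39.0000]
K = S⁻¹·BᵀPA = [0.2301 0.2535; 0.2289 -0.1329]
A−BK = [0.0447 0.0386; -1.5398 -1.4930]
AᵀP(A−BK) = [0.7618 0.7189; 0.7189 0.7438]
P' = Q + AᵀP(A−BK) = [2.7618 1.2189; 1.2189 0.9938]
tr(P') = 3.7557

3.7557


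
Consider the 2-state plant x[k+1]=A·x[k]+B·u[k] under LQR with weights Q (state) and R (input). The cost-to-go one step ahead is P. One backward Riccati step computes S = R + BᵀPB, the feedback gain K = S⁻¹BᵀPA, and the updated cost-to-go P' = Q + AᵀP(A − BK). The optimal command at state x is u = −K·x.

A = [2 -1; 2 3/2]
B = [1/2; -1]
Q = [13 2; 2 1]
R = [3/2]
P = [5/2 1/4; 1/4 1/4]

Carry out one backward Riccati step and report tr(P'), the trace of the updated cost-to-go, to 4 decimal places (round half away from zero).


27.2077

BᵀP = [1.0000 -0.1250]
S = R + BᵀPB = [3/2] + [0.6250] = [2.1250]
BᵀPA = [1.7500 -1.1875]
K = S⁻¹·BᵀPA = [0.8235 -0.5588]
A−BK = [1.5882 -0.7206; 2.8235 0.9412]
AᵀP(A−BK) = [11.5588 -3.0221; -3.0221 1.6489]
P' = Q + AᵀP(A−BK) = [24.5588 -1.0221; -1.0221 2.6489]
tr(P') = 27.2077


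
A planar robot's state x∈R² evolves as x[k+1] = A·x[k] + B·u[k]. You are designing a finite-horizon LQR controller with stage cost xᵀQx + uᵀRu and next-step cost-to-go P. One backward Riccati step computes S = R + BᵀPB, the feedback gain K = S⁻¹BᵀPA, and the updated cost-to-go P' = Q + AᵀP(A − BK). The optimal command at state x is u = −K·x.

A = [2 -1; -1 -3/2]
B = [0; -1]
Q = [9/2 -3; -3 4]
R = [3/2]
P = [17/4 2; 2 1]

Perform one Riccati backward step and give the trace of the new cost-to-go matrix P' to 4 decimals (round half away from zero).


22.5000

BᵀP = [-2.0000 -1.0000]
S = R + BᵀPB = [3/2] + [1.0000] = [2.5000]
BᵀPA = [-3.0000 3.5000]
K = S⁻¹·BᵀPA = [-1.2000 1.4000]
A−BK = [2.0000 -1.0000; -2.2000 -0.1000]
AᵀP(A−BK) = [6.4000 -6.8000; -6.8000 7.6000]
P' = Q + AᵀP(A−BK) = [10.9000 -9.8000; -9.8000 11.6000]
tr(P') = 22.5000


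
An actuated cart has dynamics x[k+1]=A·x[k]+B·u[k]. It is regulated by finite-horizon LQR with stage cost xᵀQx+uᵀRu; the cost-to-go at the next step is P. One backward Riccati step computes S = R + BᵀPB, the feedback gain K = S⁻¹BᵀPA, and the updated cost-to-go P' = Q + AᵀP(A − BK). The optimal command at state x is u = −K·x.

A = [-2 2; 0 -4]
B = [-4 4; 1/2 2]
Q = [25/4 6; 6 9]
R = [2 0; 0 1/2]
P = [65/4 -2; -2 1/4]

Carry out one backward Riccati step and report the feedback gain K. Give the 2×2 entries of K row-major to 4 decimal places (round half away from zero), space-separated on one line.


0.1143 -0.1581 -0.4082 0.4916

BᵀP = [-66.0000 8.1250; 61.0000 -7.5000]
S = R + BᵀPB = [2 0; 0 1/2] + [268.0625 -247.7500; -247.7500 229.0000] = [270.0625 -247.7500; -247.7500 229.5000]
BᵀPA = [132.0000 -164.5000; -122.0000 152.0000]
K = S⁻¹·BᵀPA = [0.1143 -0.1581; -0.4082 0.4916]
A−BK = [0.0900 -0.5989; 0.7592 -4.9042]
AᵀP(A−BK) = [0.1119 -0.1511; -0.1511 0.2637]
P' = Q + AᵀP(A−BK) = [6.3619 5.8489; 5.8489 9.2637]
tr(P') = 15.6256


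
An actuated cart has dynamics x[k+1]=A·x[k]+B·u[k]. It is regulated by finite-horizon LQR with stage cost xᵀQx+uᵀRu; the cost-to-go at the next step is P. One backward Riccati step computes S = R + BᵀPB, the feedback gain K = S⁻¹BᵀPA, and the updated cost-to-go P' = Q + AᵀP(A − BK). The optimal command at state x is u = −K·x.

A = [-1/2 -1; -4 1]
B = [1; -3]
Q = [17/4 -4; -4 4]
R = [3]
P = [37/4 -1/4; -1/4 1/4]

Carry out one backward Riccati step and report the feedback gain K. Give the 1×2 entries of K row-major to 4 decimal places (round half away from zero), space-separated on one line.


-0.0625 -0.6875

BᵀP = [10.0000 -1.0000]
S = R + BᵀPB = [3] + [13.0000] = [16.0000]
BᵀPA = [-1.0000 -11.0000]
K = S⁻¹·BᵀPA = [-0.0625 -0.6875]
A−BK = [-0.4375 -0.3125; -4.1875 -1.0625]
AᵀP(A−BK) = [5.2500 2.0625; 2.0625 2.4375]
P' = Q + AᵀP(A−BK) = [9.5000 -1.9375; -1.9375 6.4375]
tr(P') = 15.9375


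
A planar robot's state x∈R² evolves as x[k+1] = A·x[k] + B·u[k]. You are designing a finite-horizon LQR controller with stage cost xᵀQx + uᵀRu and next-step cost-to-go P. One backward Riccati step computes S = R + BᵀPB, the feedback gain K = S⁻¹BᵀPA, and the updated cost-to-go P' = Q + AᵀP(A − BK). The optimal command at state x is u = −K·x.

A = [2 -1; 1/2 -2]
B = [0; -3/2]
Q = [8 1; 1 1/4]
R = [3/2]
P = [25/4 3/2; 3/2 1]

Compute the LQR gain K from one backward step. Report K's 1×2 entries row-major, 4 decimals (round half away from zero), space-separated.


BᵀP = [-2.2500 -1.5000]
S = R + BᵀPB = [3/2] + [2.2500] = [3.7500]
BᵀPA = [-5.2500 5.2500]
K = S⁻¹·BᵀPA = [-1.4000 1.4000]
A−BK = [2.0000 -1.0000; -1.6000 0.1000]
AᵀP(A−BK) = [20.9000 -12.9000; -12.9000 8.9000]
P' = Q + AᵀP(A−BK) = [28.9000 -11.9000; -11.9000 9.1500]
tr(P') = 38.0500

-1.4000 1.4000


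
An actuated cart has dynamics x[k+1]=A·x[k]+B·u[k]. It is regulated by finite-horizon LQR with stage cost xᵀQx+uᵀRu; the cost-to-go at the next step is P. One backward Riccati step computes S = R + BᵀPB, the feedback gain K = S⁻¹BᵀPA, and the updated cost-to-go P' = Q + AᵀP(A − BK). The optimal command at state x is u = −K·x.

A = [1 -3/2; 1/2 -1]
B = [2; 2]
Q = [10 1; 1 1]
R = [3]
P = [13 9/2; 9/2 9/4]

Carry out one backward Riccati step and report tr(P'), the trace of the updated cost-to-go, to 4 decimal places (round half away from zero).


BᵀP = [35.0000 13.5000]
S = R + BᵀPB = [3] + [97.0000] = [100.0000]
BᵀPA = [41.7500 -66.0000]
K = S⁻¹·BᵀPA = [0.4175 -0.6600]
A−BK = [0.1650 -0.1800; -0.3350 0.3200]
AᵀP(A−BK) = [0.6319 -0.9450; -0.9450 1.4400]
P' = Q + AᵀP(A−BK) = [10.6319 0.0550; 0.0550 2.4400]
tr(P') = 13.0719

13.0719


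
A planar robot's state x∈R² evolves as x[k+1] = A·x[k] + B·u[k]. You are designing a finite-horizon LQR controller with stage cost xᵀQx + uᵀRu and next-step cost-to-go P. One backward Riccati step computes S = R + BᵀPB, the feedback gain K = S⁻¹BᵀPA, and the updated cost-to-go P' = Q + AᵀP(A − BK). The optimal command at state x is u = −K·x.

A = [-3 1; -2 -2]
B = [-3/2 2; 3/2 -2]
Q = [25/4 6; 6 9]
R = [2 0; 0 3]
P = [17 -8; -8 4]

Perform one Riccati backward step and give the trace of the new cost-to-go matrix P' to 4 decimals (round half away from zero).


BᵀP = [-37.5000 18.0000; 50.0000 -24.0000]
S = R + BᵀPB = [2 0; 0 3] + [83.2500 -111.0000; -111.0000 148.0000] = [85.2500 -111.0000; -111.0000 151.0000]
BᵀPA = [76.5000 -73.5000; -102.0000 98.0000]
K = S⁻¹·BᵀPA = [0.4159 -0.3996; -0.3697 0.3552]
A−BK = [-1.6366 -0.3099; -3.3634 -0.6901]
AᵀP(A−BK) = [3.4671 -0.1939; -0.1939 0.8138]
P' = Q + AᵀP(A−BK) = [9.7171 5.8061; 5.8061 9.8138]
tr(P') = 19.5309

19.5309


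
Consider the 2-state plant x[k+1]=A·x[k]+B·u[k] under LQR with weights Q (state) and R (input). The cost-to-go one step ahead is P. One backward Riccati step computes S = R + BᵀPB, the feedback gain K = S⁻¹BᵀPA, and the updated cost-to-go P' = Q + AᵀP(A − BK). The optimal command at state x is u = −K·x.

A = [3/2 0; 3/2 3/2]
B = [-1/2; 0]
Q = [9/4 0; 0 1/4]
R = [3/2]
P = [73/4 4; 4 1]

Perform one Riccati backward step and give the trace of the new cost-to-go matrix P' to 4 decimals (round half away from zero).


18.6443

BᵀP = [-9.1250 -2.0000]
S = R + BᵀPB = [3/2] + [4.5625] = [6.0625]
BᵀPA = [-16.6875 -3.0000]
K = S⁻¹·BᵀPA = [-2.7526 -0.4948]
A−BK = [0.1237 -0.2474; 1.5000 1.5000]
AᵀP(A−BK) = [15.3789 2.9923; 2.9923 0.7655]
P' = Q + AᵀP(A−BK) = [17.6289 2.9923; 2.9923 1.0155]
tr(P') = 18.6443


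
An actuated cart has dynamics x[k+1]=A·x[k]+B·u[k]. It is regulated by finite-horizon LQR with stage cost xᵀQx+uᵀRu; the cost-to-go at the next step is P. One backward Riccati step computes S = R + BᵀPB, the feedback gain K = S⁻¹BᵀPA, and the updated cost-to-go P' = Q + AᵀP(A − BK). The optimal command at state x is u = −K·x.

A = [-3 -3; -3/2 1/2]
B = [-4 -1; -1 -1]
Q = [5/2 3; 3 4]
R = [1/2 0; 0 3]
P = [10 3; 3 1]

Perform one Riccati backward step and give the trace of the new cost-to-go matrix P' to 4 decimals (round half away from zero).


BᵀP = [-43.0000 -13.0000; -13.0000 -4.0000]
S = R + BᵀPB = [1/2 0; 0 3] + [185.0000 56.0000; 56.0000 17.0000] = [185.5000 56.0000; 56.0000 20.0000]
BᵀPA = [148.5000 122.5000; 45.0000 37.0000]
K = S⁻¹·BᵀPA = [0.7840 0.6585; 0.0549 0.0061]
A−BK = [0.1908 -0.3598; -0.6611 1.1646]
AᵀP(A−BK) = [0.3606 0.1829; 0.1829 0.3537]
P' = Q + AᵀP(A−BK) = [2.8606 3.1829; 3.1829 4.3537]
tr(P') = 7.2143

7.2143


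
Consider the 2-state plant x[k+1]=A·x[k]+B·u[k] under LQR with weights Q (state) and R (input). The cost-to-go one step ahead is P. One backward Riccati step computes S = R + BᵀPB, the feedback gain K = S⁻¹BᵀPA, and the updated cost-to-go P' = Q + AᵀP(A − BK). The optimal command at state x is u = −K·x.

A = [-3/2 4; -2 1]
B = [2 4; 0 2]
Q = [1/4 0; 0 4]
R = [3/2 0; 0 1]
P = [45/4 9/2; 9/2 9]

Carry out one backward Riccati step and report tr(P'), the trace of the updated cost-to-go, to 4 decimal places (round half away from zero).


BᵀP = [22.5000 9.0000; 54.0000 36.0000]
S = R + BᵀPB = [3/2 0; 0 1] + [45.0000 108.0000; 108.0000 288.0000] = [46.5000 108.0000; 108.0000 289.0000]
BᵀPA = [-51.7500 99.0000; -153.0000 252.0000]
K = S⁻¹·BᵀPA = [0.8838 0.7861; -0.8597 0.5782]
A−BK = [0.1712 0.1150; -0.2806 -0.1564]
AᵀP(A−BK) = [2.5167 0.8958; 0.8958 1.4683]
P' = Q + AᵀP(A−BK) = [2.7667 0.8958; 0.8958 5.4683]
tr(P') = 8.2350

8.2350


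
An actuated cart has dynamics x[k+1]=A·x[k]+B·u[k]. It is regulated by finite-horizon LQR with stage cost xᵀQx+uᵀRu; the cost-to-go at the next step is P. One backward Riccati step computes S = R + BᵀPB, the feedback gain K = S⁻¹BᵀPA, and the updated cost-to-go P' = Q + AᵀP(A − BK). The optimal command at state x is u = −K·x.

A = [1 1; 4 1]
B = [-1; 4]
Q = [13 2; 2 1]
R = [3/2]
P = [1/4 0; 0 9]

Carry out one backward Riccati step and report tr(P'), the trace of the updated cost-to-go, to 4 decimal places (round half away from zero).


16.9537

BᵀP = [-0.2500 36.0000]
S = R + BᵀPB = [3/2] + [144.2500] = [145.7500]
BᵀPA = [143.7500 35.7500]
K = S⁻¹·BᵀPA = [0.9863 0.2453]
A−BK = [1.9863 1.2453; 0.0549 0.0189]
AᵀP(A−BK) = [2.4726 0.9906; 0.9906 0.4811]
P' = Q + AᵀP(A−BK) = [15.4726 2.9906; 2.9906 1.4811]
tr(P') = 16.9537


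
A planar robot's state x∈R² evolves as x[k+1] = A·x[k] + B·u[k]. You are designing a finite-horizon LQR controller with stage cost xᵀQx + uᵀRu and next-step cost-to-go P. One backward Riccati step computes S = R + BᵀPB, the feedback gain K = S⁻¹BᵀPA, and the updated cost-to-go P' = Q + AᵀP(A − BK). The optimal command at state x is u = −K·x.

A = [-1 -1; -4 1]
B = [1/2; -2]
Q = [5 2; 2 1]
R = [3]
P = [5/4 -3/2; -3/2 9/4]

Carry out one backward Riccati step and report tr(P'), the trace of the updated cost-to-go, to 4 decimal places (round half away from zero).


BᵀP = [3.6250 -5.2500]
S = R + BᵀPB = [3] + [12.3125] = [15.3125]
BᵀPA = [17.3750 -8.8750]
K = S⁻¹·BᵀPA = [1.1347 -0.5796]
A−BK = [-1.5673 -0.7102; -1.7306 -0.1592]
AᵀP(A−BK) = [5.5347 -2.1796; -2.1796 1.3561]
P' = Q + AᵀP(A−BK) = [10.5347 -0.1796; -0.1796 2.3561]
tr(P') = 12.8908

12.8908


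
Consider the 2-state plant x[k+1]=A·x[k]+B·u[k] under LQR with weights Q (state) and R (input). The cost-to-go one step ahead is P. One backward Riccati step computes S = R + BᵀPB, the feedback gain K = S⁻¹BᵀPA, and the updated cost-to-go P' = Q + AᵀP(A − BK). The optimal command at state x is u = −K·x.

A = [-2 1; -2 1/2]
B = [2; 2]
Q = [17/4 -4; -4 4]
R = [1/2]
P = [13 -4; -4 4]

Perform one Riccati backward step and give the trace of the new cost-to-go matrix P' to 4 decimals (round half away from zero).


BᵀP = [18.0000 0.0000]
S = R + BᵀPB = [1/2] + [36.0000] = [36.5000]
BᵀPA = [-36.0000 18.0000]
K = S⁻¹·BᵀPA = [-0.9863 0.4932]
A−BK = [-0.0274 0.0137; -0.0274 -0.4863]
AᵀP(A−BK) = [0.4932 -0.2466; -0.2466 1.1233]
P' = Q + AᵀP(A−BK) = [4.7432 -4.2466; -4.2466 5.1233]
tr(P') = 9.8664

9.8664


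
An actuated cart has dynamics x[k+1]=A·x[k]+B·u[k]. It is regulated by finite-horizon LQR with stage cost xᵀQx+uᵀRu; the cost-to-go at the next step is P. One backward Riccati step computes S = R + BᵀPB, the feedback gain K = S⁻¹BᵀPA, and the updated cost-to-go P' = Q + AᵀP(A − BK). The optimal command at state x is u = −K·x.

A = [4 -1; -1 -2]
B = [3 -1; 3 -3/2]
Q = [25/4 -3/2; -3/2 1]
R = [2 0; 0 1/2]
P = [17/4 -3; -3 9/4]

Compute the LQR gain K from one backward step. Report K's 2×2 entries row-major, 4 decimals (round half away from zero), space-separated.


2.8267 0.1550 2.9970 0.6869

BᵀP = [3.7500 -2.2500; 0.2500 -0.3750]
S = R + BᵀPB = [2 0; 0 1/2] + [4.5000 -0.3750; -0.3750 0.3125] = [6.5000 -0.3750; -0.3750 0.8125]
BᵀPA = [17.2500 0.7500; 1.3750 0.5000]
K = S⁻¹·BᵀPA = [2.8267 0.1550; 2.9970 0.6869]
A−BK = [-1.4833 -0.7781; -4.9848 -1.4347]
AᵀP(A−BK) = [41.3678 4.8815; 4.8815 0.7903]
P' = Q + AᵀP(A−BK) = [47.6178 3.3815; 3.3815 1.7903]
tr(P') = 49.4081


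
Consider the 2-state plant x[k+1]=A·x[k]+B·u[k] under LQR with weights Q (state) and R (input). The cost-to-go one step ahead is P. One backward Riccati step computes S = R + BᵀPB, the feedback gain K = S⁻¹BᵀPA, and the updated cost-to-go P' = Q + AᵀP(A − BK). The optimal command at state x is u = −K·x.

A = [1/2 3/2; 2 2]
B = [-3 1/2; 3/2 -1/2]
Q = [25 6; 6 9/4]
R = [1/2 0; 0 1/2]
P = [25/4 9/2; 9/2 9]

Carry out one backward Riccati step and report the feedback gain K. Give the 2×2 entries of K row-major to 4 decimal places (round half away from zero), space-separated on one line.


-0.9356 -1.4320 -4.6913 -5.7112

BᵀP = [-12.0000 0.0000; 0.8750 -2.2500]
S = R + BᵀPB = [1/2 0; 0 1/2] + [36.0000 -6.0000; -6.0000 1.5625] = [36.5000 -6.0000; -6.0000 2.0625]
BᵀPA = [-6.0000 -18.0000; -4.0625 -3.1875]
K = S⁻¹·BᵀPA = [-0.9356 -1.4320; -4.6913 -5.7112]
A−BK = [0.0390 0.0597; 1.0577 1.2924]
AᵀP(A−BK) = [21.8906 26.8938; 26.8938 33.0823]
P' = Q + AᵀP(A−BK) = [46.8906 32.8938; 32.8938 35.3323]
tr(P') = 82.2230


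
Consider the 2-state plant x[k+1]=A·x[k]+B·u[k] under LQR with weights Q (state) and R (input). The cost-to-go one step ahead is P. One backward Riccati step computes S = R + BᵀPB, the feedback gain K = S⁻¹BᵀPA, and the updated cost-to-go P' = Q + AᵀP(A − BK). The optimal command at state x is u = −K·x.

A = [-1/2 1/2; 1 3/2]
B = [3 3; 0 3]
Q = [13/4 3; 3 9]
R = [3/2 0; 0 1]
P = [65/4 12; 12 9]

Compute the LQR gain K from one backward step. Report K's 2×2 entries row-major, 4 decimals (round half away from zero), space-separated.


-0.0799 0.0177 0.0922 0.2980

BᵀP = [48.7500 36.0000; 84.7500 63.0000]
S = R + BᵀPB = [3/2 0; 0 1] + [146.2500 254.2500; 254.2500 443.2500] = [147.7500 254.2500; 254.2500 444.2500]
BᵀPA = [11.6250 78.3750; 20.6250 136.8750]
K = S⁻¹·BᵀPA = [-0.0799 0.0177; 0.0922 0.2980]
A−BK = [-0.5368 -0.4470; 0.7235 0.6061]
AᵀP(A−BK) = [0.0907 0.0860; 0.0860 0.1401]
P' = Q + AᵀP(A−BK) = [3.3407 3.0860; 3.0860 9.1401]
tr(P') = 12.4808


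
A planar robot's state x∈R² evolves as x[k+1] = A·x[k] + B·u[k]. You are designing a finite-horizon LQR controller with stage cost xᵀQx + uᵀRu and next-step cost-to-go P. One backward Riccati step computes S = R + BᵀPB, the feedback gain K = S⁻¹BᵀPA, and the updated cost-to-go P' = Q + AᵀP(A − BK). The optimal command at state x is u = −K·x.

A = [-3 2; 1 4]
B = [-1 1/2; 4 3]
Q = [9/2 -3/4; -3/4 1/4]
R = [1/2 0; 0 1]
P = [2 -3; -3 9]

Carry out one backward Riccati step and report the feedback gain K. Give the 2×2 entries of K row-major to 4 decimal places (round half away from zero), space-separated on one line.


BᵀP = [-14.0000 39.0000; -8.0000 25.5000]
S = R + BᵀPB = [1/2 0; 0 1] + [170.0000 110.0000; 110.0000 72.5000] = [170.5000 110.0000; 110.0000 73.5000]
BᵀPA = [81.0000 128.0000; 49.5000 86.0000]
K = S⁻¹·BᵀPA = [1.1778 -0.1204; -1.0892 1.3503]
A−BK = [-1.2776 1.2044; -0.4435 0.4308]
AᵀP(A−BK) = [3.5151 -3.0851; -3.0851 3.2889]
P' = Q + AᵀP(A−BK) = [8.0151 -3.8351; -3.8351 3.5389]
tr(P') = 11.5540

1.1778 -0.1204 -1.0892 1.3503


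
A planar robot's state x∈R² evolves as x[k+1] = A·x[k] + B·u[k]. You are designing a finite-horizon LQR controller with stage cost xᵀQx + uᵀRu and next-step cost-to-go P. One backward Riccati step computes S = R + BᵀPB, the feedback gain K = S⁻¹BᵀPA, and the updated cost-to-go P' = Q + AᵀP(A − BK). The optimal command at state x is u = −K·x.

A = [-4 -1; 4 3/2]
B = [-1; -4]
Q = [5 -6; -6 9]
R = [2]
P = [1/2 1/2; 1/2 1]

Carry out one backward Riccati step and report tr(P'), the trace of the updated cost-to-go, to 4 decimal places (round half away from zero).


BᵀP = [-2.5000 -4.5000]
S = R + BᵀPB = [2] + [20.5000] = [22.5000]
BᵀPA = [-8.0000 -4.2500]
K = S⁻¹·BᵀPA = [-0.3556 -0.1889]
A−BK = [-4.3556 -1.1889; 2.5778 0.7444]
AᵀP(A−BK) = [5.1556 1.4889; 1.4889 0.4472]
P' = Q + AᵀP(A−BK) = [10.1556 -4.5111; -4.5111 9.4472]
tr(P') = 19.6028

19.6028


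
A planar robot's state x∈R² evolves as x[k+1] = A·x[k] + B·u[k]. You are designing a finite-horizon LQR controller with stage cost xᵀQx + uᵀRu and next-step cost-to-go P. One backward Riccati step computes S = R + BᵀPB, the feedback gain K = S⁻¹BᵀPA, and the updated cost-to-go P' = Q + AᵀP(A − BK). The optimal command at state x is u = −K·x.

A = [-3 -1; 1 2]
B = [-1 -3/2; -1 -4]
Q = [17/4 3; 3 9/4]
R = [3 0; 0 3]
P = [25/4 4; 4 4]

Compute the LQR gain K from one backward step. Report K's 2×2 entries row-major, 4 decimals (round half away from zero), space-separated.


BᵀP = [-10.2500 -8.0000; -25.3750 -22.0000]
S = R + BᵀPB = [3 0; 0 3] + [18.2500 47.3750; 47.3750 126.0625] = [21.2500 47.3750; 47.3750 129.0625]
BᵀPA = [22.7500 -5.7500; 54.1250 -18.6250]
K = S⁻¹·BᵀPA = [0.7467 0.2815; 0.1453 -0.2476]
A−BK = [-2.0354 -1.0900; 2.3278 1.2909]
AᵀP(A−BK) = [11.3993 5.7493; 5.7493 3.2563]
P' = Q + AᵀP(A−BK) = [15.6493 8.7493; 8.7493 5.5063]
tr(P') = 21.1556

0.7467 0.2815 0.1453 -0.2476


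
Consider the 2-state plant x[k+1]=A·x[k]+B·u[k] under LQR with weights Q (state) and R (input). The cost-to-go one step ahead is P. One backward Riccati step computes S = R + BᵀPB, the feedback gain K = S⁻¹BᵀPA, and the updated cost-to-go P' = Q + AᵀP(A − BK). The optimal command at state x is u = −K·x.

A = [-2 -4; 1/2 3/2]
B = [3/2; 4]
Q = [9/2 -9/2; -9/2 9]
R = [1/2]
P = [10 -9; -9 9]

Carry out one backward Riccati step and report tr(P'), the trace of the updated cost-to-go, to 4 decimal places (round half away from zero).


BᵀP = [-21.0000 22.5000]
S = R + BᵀPB = [1/2] + [58.5000] = [59.0000]
BᵀPA = [53.2500 117.7500]
K = S⁻¹·BᵀPA = [0.9025 1.9958]
A−BK = [-3.3538 -6.9936; -3.1102 -6.4831]
AᵀP(A−BK) = [12.1896 25.4756; 25.4756 53.2489]
P' = Q + AᵀP(A−BK) = [16.6896 20.9756; 20.9756 62.2489]
tr(P') = 78.9386

78.9386


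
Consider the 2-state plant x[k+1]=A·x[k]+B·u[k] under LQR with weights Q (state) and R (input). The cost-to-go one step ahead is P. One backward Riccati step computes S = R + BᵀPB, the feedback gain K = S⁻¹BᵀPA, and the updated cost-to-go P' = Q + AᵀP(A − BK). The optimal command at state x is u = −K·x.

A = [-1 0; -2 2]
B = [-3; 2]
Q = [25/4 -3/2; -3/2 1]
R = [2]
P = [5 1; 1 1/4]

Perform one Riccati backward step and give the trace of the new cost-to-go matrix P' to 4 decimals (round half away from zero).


8.5556

BᵀP = [-13.0000 -2.5000]
S = R + BᵀPB = [2] + [34.0000] = [36.0000]
BᵀPA = [18.0000 -5.0000]
K = S⁻¹·BᵀPA = [0.5000 -0.1389]
A−BK = [0.5000 -0.4167; -3.0000 2.2778]
AᵀP(A−BK) = [1.0000 -0.5000; -0.5000 0.3056]
P' = Q + AᵀP(A−BK) = [7.2500 -2.0000; -2.0000 1.3056]
tr(P') = 8.5556


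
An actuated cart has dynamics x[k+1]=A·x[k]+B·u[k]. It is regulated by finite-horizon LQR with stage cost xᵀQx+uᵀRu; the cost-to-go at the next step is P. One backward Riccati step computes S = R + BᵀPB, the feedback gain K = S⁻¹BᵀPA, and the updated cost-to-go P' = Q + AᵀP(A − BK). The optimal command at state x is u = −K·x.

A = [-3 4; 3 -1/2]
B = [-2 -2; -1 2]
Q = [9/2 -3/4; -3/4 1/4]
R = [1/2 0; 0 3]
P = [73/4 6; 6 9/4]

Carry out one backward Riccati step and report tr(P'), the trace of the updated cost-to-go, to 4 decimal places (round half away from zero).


9.2665

BᵀP = [-42.5000 -14.2500; -24.5000 -7.5000]
S = R + BᵀPB = [1/2 0; 0 3] + [99.2500 56.5000; 56.5000 34.0000] = [99.7500 56.5000; 56.5000 37.0000]
BᵀPA = [84.7500 -162.8750; 51.0000 -94.2500]
K = S⁻¹·BᵀPA = [0.5100 -1.4067; 0.5995 -0.3992]
A−BK = [-0.7808 0.3882; 2.3109 -1.1083]
AᵀP(A−BK) = [2.6980 -1.7964; -1.7964 1.8186]
P' = Q + AᵀP(A−BK) = [7.1980 -2.5464; -2.5464 2.0686]
tr(P') = 9.2665


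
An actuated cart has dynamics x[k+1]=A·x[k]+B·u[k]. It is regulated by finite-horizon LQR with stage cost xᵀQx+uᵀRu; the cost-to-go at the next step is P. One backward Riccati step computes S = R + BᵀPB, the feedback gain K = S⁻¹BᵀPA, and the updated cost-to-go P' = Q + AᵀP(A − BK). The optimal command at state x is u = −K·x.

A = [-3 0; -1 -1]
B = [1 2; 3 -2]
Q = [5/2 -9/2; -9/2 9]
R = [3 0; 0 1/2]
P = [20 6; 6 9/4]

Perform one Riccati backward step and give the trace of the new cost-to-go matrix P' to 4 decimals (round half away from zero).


BᵀP = [38.0000 12.7500; 28.0000 7.5000]
S = R + BᵀPB = [3 0; 0 1/2] + [76.2500 50.5000; 50.5000 41.0000] = [79.2500 50.5000; 50.5000 41.5000]
BᵀPA = [-126.7500 -12.7500; -91.5000 -7.5000]
K = S⁻¹·BᵀPA = [-0.8656 -0.2036; -1.1515 0.0670]
A−BK = [0.1686 0.0696; -0.7060 -0.2552]
AᵀP(A−BK) = [3.1726 0.5773; 0.5773 0.1569]
P' = Q + AᵀP(A−BK) = [5.6726 -3.9227; -3.9227 9.1569]
tr(P') = 14.8295

14.8295


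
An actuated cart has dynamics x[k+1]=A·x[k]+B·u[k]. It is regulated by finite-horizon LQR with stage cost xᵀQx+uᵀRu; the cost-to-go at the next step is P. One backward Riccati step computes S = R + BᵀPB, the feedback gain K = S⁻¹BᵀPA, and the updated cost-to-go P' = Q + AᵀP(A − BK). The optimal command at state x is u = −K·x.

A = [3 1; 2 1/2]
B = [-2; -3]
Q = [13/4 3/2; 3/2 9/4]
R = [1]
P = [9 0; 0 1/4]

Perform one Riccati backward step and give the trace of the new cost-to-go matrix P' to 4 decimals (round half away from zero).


9.4825

BᵀP = [-18.0000 -0.7500]
S = R + BᵀPB = [1] + [38.2500] = [39.2500]
BᵀPA = [-55.5000 -18.3750]
K = S⁻¹·BᵀPA = [-1.4140 -0.4682]
A−BK = [0.1720 0.0637; -2.2420 -0.9045]
AᵀP(A−BK) = [3.5223 1.2675; 1.2675 0.4602]
P' = Q + AᵀP(A−BK) = [6.7723 2.7675; 2.7675 2.7102]
tr(P') = 9.4825
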